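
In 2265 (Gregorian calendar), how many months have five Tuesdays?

A month of length L has five Tuesdays iff its first Tuesday is on day ≤ L−28 (so day 1–3 in a 31-day month, 1–2 in a 30-day month, day 1 in a leap February).
Checking each month of 2265: Jan starts Sun (31d) ✓; Feb starts Wed (28d); Mar starts Wed (31d); Apr starts Sat (30d); May starts Mon (31d) ✓; Jun starts Thu (30d); Jul starts Sat (31d); Aug starts Tue (31d) ✓; Sep starts Fri (30d); Oct starts Sun (31d) ✓; Nov starts Wed (30d); Dec starts Fri (31d).
Five-Tuesday months: January, May, August, October → 4.

4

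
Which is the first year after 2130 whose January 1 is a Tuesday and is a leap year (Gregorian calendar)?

2132

Jan 1 advances by 2 weekdays after a leap year and by 1 after a common year.
2130: Jan 1 is Sunday.
2131: Monday
2132: Tuesday (leap)
2132 begins on a Tuesday and is a leap year.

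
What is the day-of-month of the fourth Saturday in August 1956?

August 1, 1956 is a Wednesday, so the first Saturday is the 4th.
The fourth Saturday is 4 + 21 = 25.

25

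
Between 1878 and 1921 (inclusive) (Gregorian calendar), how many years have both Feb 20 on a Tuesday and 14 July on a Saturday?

5

Check each year's weekday for Feb 20 and 14 July:
  1878: Wed/Sun  1879: Thu/Mon  1880: Fri/Wed  1881: Sun/Thu  1882: Mon/Fri  1883: Tue/Sat ✓  1884: Wed/Mon  1885: Fri/Tue  1886: Sat/Wed  1887: Sun/Thu  1888: Mon/Sat  1889: Wed/Sun  1890: Thu/Mon  1891: Fri/Tue  …(16 more)…  1908: Thu/Tue  1909: Sat/Wed  1910: Sun/Thu  1911: Mon/Fri  1912: Tue/Sun  1913: Thu/Mon  1914: Fri/Tue  1915: Sat/Wed  1916: Sun/Fri  1917: Tue/Sat ✓  1918: Wed/Sun  1919: Thu/Mon  1920: Fri/Wed  1921: Sun/Thu
Both conditions hold in: 1883, 1894, 1900, 1906, 1917 — 5.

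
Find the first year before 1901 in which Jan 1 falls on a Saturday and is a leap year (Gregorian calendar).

Jan 1 advances by 2 weekdays after a leap year and by 1 after a common year.
1901: Jan 1 is Tuesday.
1900: Monday
1899: Sunday
1898: Saturday
1897: Friday
1896: Wednesday (leap)
1895: Tuesday
1894: Monday
1893: Sunday
1892: Friday (leap)
1891: Thursday
1890: Wednesday
1889: Tuesday
1888: Sunday (leap)
1887: Saturday
1886: Friday
1885: Thursday
1884: Tuesday (leap)
1883: Monday
1882: Sunday
1881: Saturday
1880: Thursday (leap)
1879: Wednesday
1878: Tuesday
1877: Monday
1876: Saturday (leap)
1876 begins on a Saturday and is a leap year.

1876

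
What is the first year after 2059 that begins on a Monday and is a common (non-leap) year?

Jan 1 advances by 2 weekdays after a leap year and by 1 after a common year.
2059: Jan 1 is Wednesday.
2060: Thursday (leap)
2061: Saturday
2062: Sunday
2063: Monday
2063 begins on a Monday and is a common year.

2063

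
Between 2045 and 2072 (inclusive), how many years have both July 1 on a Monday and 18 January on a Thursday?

1

Check each year's weekday for July 1 and 18 January:
  2045: Sat/Wed  2046: Sun/Thu  2047: Mon/Fri  2048: Wed/Sat  2049: Thu/Mon  2050: Fri/Tue  2051: Sat/Wed  2052: Mon/Thu ✓  2053: Tue/Sat  2054: Wed/Sun  2055: Thu/Mon  2056: Sat/Tue  2057: Sun/Thu  2058: Mon/Fri  2059: Tue/Sat  2060: Thu/Sun  2061: Fri/Tue  2062: Sat/Wed  2063: Sun/Thu  2064: Tue/Fri  2065: Wed/Sun  2066: Thu/Mon  2067: Fri/Tue  2068: Sun/Wed  2069: Mon/Fri  2070: Tue/Sat  2071: Wed/Sun  2072: Fri/Mon
Both conditions hold in: 2052 — 1.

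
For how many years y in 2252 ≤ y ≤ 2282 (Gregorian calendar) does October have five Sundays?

October has 31 days; it has five Sundays when Sunday falls among the first (month-length − 28) days — i.e. when October 1 is one of Sunday/Saturday/Friday.
October 1 by year: 2252:Fri✓ 2253:Sat✓ 2254:Sun✓ 2255:Mon 2256:Wed 2257:Thu 2258:Fri✓ 2259:Sat✓ 2260:Mon 2261:Tue 2262:Wed 2263:Thu 2264:Sat✓ 2265:Sun✓ 2266:Mon 2267:Tue 2268:Thu 2269:Fri✓ 2270:Sat✓ 2271:Sun✓ 2272:Tue 2273:Wed 2274:Thu 2275:Fri✓ 2276:Sun✓ 2277:Mon 2278:Tue 2279:Wed 2280:Fri✓ 2281:Sat✓ 2282:Sun✓
Years with five Sundays: 2252, 2253, 2254, 2258, 2259, 2264, 2265, 2269, 2270, 2271, 2275, 2276, 2280, 2281, 2282 → 15.

15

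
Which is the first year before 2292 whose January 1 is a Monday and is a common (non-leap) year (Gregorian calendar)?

2283

Jan 1 advances by 2 weekdays after a leap year and by 1 after a common year.
2292: Jan 1 is Friday (leap).
2291: Thursday
2290: Wednesday
2289: Tuesday
2288: Sunday (leap)
2287: Saturday
2286: Friday
2285: Thursday
2284: Tuesday (leap)
2283: Monday
2283 begins on a Monday and is a common year.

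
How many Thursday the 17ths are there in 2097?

Check the 17th of each month of 2097: Jan 17: Thu, Feb 17: Sun, Mar 17: Sun, Apr 17: Wed, May 17: Fri, Jun 17: Mon, Jul 17: Wed, Aug 17: Sat, Sep 17: Tue, Oct 17: Thu, Nov 17: Sun, Dec 17: Tue.
Thursday occurs in January, October — 2 months.

2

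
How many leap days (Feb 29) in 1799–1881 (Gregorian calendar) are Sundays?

3

Leap years in 1799–1881: 20 of them.
Feb 29 weekday advances by 5 (mod 7) from one leap year to the next four years later (or differs when a century non-leap intervenes).
Leap-day weekdays: 1804:Wed 1808:Mon 1812:Sat 1816:Thu 1820:Tue 1824:Sun✓ 1828:Fri 1832:Wed 1836:Mon 1840:Sat 1844:Thu 1848:Tue 1852:Sun✓ 1856:Fri 1860:Wed 1864:Mon 1868:Sat 1872:Thu 1876:Tue 1880:Sun✓
Sunday: 1824, 1852, 1880 → 3.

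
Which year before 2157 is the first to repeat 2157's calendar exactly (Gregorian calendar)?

2146

Two years share a calendar iff Jan 1 falls on the same weekday and both are leap or both are common. 2157: Jan 1 is Saturday, common year.
2156: Jan 1 Thursday, leap
2155: Jan 1 Wednesday, common
2154: Jan 1 Tuesday, common
2153: Jan 1 Monday, common
2152: Jan 1 Saturday, leap
2151: Jan 1 Friday, common
2150: Jan 1 Thursday, common
2149: Jan 1 Wednesday, common
2148: Jan 1 Monday, leap
2147: Jan 1 Sunday, common
2146: Jan 1 Saturday, common
2146 matches on both conditions.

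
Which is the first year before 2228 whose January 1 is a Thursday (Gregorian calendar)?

2224

Jan 1 advances by 2 weekdays after a leap year and by 1 after a common year.
2228: Jan 1 is Tuesday (leap).
2227: Monday
2226: Sunday
2225: Saturday
2224: Thursday (leap)
2224 begins on a Thursday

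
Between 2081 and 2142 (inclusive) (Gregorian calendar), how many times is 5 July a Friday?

7

Track 5 July's weekday year by year (advancing +1, or +2 across a Feb 29):
  2081: Sat  2082: Sun (+1)  2083: Mon (+1)  2084: Wed (+2)  2085: Thu (+1)
  2086: Fri (+1) ✓  2087: Sat (+1)  2088: Mon (+2)  2089: Tue (+1)  2090: Wed (+1)
  2091: Thu (+1)  2092: Sat (+2)  2093: Sun (+1)  2094: Mon (+1)  … (34 more years) …
  2129: Tue (+1)  2130: Wed (+1)  2131: Thu (+1)  2132: Sat (+2)  2133: Sun (+1)
  2134: Mon (+1)  2135: Tue (+1)  2136: Thu (+2)  2137: Fri (+1) ✓  2138: Sat (+1)
  2139: Sun (+1)  2140: Tue (+2)  2141: Wed (+1)  2142: Thu (+1)
Friday years: 2086, 2097, 2109, 2115, 2120, 2126, 2137 — 7 in total.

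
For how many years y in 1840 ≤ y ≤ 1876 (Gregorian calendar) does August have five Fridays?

August has 31 days; it has five Fridays when Friday falls among the first (month-length − 28) days — i.e. when August 1 is one of Friday/Thursday/Wednesday.
August 1 by year: 1840:Sat 1841:Sun 1842:Mon 1843:Tue 1844:Thu✓ 1845:Fri✓ 1846:Sat 1847:Sun 1848:Tue 1849:Wed✓ 1850:Thu✓ 1851:Fri✓ 1852:Sun 1853:Mon 1854:Tue …(7 more)… 1862:Fri✓ 1863:Sat 1864:Mon 1865:Tue 1866:Wed✓ 1867:Thu✓ 1868:Sat 1869:Sun 1870:Mon 1871:Tue 1872:Thu✓ 1873:Fri✓ 1874:Sat 1875:Sun 1876:Tue
Years with five Fridays: 1844, 1845, 1849, 1850, 1851, 1855, 1856, 1860, 1861, 1862, 1866, 1867, 1872, 1873 → 14.

14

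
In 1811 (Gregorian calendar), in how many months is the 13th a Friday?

2

Check the 13th of each month of 1811: Jan 13: Sun, Feb 13: Wed, Mar 13: Wed, Apr 13: Sat, May 13: Mon, Jun 13: Thu, Jul 13: Sat, Aug 13: Tue, Sep 13: Fri, Oct 13: Sun, Nov 13: Wed, Dec 13: Fri.
Friday occurs in September, December — 2 months.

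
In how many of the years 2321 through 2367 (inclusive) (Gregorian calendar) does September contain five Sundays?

September has 30 days; it has five Sundays when Sunday falls among the first (month-length − 28) days — i.e. when September 1 is one of Sunday/Saturday.
September 1 by year: 2321:Thu 2322:Fri 2323:Sat✓ 2324:Mon 2325:Tue 2326:Wed 2327:Thu 2328:Sat✓ 2329:Sun✓ 2330:Mon 2331:Tue 2332:Thu 2333:Fri 2334:Sat✓ 2335:Sun✓ …(17 more)… 2353:Tue 2354:Wed 2355:Thu 2356:Sat✓ 2357:Sun✓ 2358:Mon 2359:Tue 2360:Thu 2361:Fri 2362:Sat✓ 2363:Sun✓ 2364:Tue 2365:Wed 2366:Thu 2367:Fri
Years with five Sundays: 2323, 2328, 2329, 2334, 2335, 2340, 2345, 2346, 2351, 2356, 2357, 2362, 2363 → 13.

13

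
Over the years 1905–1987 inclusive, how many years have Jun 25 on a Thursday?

12

Track Jun 25's weekday year by year (advancing +1, or +2 across a Feb 29):
  1905: Sun  1906: Mon (+1)  1907: Tue (+1)  1908: Thu (+2) ✓  1909: Fri (+1)
  1910: Sat (+1)  1911: Sun (+1)  1912: Tue (+2)  1913: Wed (+1)  1914: Thu (+1) ✓
  1915: Fri (+1)  1916: Sun (+2)  1917: Mon (+1)  1918: Tue (+1)  … (55 more years) …
  1974: Tue (+1)  1975: Wed (+1)  1976: Fri (+2)  1977: Sat (+1)  1978: Sun (+1)
  1979: Mon (+1)  1980: Wed (+2)  1981: Thu (+1) ✓  1982: Fri (+1)  1983: Sat (+1)
  1984: Mon (+2)  1985: Tue (+1)  1986: Wed (+1)  1987: Thu (+1) ✓
Thursday years: 1908, 1914, 1925, 1931, 1936, 1942, 1953, 1959, 1964, 1970, 1981, 1987 — 12 in total.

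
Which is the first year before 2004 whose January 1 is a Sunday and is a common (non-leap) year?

1995

Jan 1 advances by 2 weekdays after a leap year and by 1 after a common year.
2004: Jan 1 is Thursday (leap).
2003: Wednesday
2002: Tuesday
2001: Monday
2000: Saturday (leap)
1999: Friday
1998: Thursday
1997: Wednesday
1996: Monday (leap)
1995: Sunday
1995 begins on a Sunday and is a common year.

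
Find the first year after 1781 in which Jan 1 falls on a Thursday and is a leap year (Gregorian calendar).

Jan 1 advances by 2 weekdays after a leap year and by 1 after a common year.
1781: Jan 1 is Monday.
1782: Tuesday
1783: Wednesday
1784: Thursday (leap)
1784 begins on a Thursday and is a leap year.

1784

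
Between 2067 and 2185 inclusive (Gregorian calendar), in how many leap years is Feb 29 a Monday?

4

Leap years in 2067–2185: 29 of them.
Feb 29 weekday advances by 5 (mod 7) from one leap year to the next four years later (or differs when a century non-leap intervenes).
Leap-day weekdays: 2068:Wed 2072:Mon✓ 2076:Sat 2080:Thu 2084:Tue 2088:Sun 2092:Fri 2096:Wed 2104:Fri 2108:Wed 2112:Mon✓ 2116:Sat 2120:Thu …(3 more)… 2136:Wed 2140:Mon✓ 2144:Sat 2148:Thu 2152:Tue 2156:Sun 2160:Fri 2164:Wed 2168:Mon✓ 2172:Sat 2176:Thu 2180:Tue 2184:Sun
Monday: 2072, 2112, 2140, 2168 → 4.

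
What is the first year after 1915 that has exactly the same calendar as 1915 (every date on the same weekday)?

Two years share a calendar iff Jan 1 falls on the same weekday and both are leap or both are common. 1915: Jan 1 is Friday, common year.
1916: Jan 1 Saturday, leap
1917: Jan 1 Monday, common
1918: Jan 1 Tuesday, common
1919: Jan 1 Wednesday, common
1920: Jan 1 Thursday, leap
1921: Jan 1 Saturday, common
1922: Jan 1 Sunday, common
1923: Jan 1 Monday, common
1924: Jan 1 Tuesday, leap
1925: Jan 1 Thursday, common
1926: Jan 1 Friday, common
1926 matches on both conditions.

1926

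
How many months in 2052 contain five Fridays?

4

A month of length L has five Fridays iff its first Friday is on day ≤ L−28 (so day 1–3 in a 31-day month, 1–2 in a 30-day month, day 1 in a leap February).
Checking each month of 2052: Jan starts Mon (31d); Feb starts Thu (29d); Mar starts Fri (31d) ✓; Apr starts Mon (30d); May starts Wed (31d) ✓; Jun starts Sat (30d); Jul starts Mon (31d); Aug starts Thu (31d) ✓; Sep starts Sun (30d); Oct starts Tue (31d); Nov starts Fri (30d) ✓; Dec starts Sun (31d).
Five-Friday months: March, May, August, November → 4.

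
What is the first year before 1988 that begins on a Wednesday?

Jan 1 advances by 2 weekdays after a leap year and by 1 after a common year.
1988: Jan 1 is Friday (leap).
1987: Thursday
1986: Wednesday
1986 begins on a Wednesday

1986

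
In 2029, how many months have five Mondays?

A month of length L has five Mondays iff its first Monday is on day ≤ L−28 (so day 1–3 in a 31-day month, 1–2 in a 30-day month, day 1 in a leap February).
Checking each month of 2029: Jan starts Mon (31d) ✓; Feb starts Thu (28d); Mar starts Thu (31d); Apr starts Sun (30d) ✓; May starts Tue (31d); Jun starts Fri (30d); Jul starts Sun (31d) ✓; Aug starts Wed (31d); Sep starts Sat (30d); Oct starts Mon (31d) ✓; Nov starts Thu (30d); Dec starts Sat (31d) ✓.
Five-Monday months: January, April, July, October, December → 5.

5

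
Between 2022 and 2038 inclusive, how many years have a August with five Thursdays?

August has 31 days; it has five Thursdays when Thursday falls among the first (month-length − 28) days — i.e. when August 1 is one of Thursday/Wednesday/Tuesday.
August 1 by year: 2022:Mon 2023:Tue✓ 2024:Thu✓ 2025:Fri 2026:Sat 2027:Sun 2028:Tue✓ 2029:Wed✓ 2030:Thu✓ 2031:Fri 2032:Sun 2033:Mon 2034:Tue✓ 2035:Wed✓ 2036:Fri 2037:Sat 2038:Sun
Years with five Thursdays: 2023, 2024, 2028, 2029, 2030, 2034, 2035 → 7.

7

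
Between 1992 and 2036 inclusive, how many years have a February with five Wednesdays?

1

February has 28 days (29 in leap years); it has five Wednesdays when Wednesday falls among the first (month-length − 28) days — i.e. when February 1 is Wednesday in a leap year (never in a common year).
February 1 by year: 1992:Sat 1993:Mon 1994:Tue 1995:Wed 1996:Thu 1997:Sat 1998:Sun 1999:Mon 2000:Tue 2001:Thu 2002:Fri 2003:Sat 2004:Sun 2005:Tue 2006:Wed …(15 more)… 2022:Tue 2023:Wed 2024:Thu 2025:Sat 2026:Sun 2027:Mon 2028:Tue 2029:Thu 2030:Fri 2031:Sat 2032:Sun 2033:Tue 2034:Wed 2035:Thu 2036:Fri
Years with five Wednesdays: 2012 → 1.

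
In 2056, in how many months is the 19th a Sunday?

2

Check the 19th of each month of 2056: Jan 19: Wed, Feb 19: Sat, Mar 19: Sun, Apr 19: Wed, May 19: Fri, Jun 19: Mon, Jul 19: Wed, Aug 19: Sat, Sep 19: Tue, Oct 19: Thu, Nov 19: Sun, Dec 19: Tue.
Sunday occurs in March, November — 2 months.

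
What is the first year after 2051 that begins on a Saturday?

Jan 1 advances by 2 weekdays after a leap year and by 1 after a common year.
2051: Jan 1 is Sunday.
2052: Monday (leap)
2053: Wednesday
2054: Thursday
2055: Friday
2056: Saturday (leap)
2056 begins on a Saturday

2056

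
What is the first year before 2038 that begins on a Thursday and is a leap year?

2032

Jan 1 advances by 2 weekdays after a leap year and by 1 after a common year.
2038: Jan 1 is Friday.
2037: Thursday
2036: Tuesday (leap)
2035: Monday
2034: Sunday
2033: Saturday
2032: Thursday (leap)
2032 begins on a Thursday and is a leap year.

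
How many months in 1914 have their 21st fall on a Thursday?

Check the 21st of each month of 1914: Jan 21: Wed, Feb 21: Sat, Mar 21: Sat, Apr 21: Tue, May 21: Thu, Jun 21: Sun, Jul 21: Tue, Aug 21: Fri, Sep 21: Mon, Oct 21: Wed, Nov 21: Sat, Dec 21: Mon.
Thursday occurs in May — 1 month.

1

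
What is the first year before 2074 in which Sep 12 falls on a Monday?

2072

From one year to the next, a fixed date's weekday advances by 1, or by 2 when a Feb 29 lies between the two dates.
2074: September 12 is Wednesday.
2073: Tuesday (−1)
2072: Monday (−1)
Sep 12 falls on a Monday in 2072.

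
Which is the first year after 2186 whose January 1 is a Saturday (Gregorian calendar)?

2191

Jan 1 advances by 2 weekdays after a leap year and by 1 after a common year.
2186: Jan 1 is Sunday.
2187: Monday
2188: Tuesday (leap)
2189: Thursday
2190: Friday
2191: Saturday
2191 begins on a Saturday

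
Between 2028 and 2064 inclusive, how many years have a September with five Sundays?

11

September has 30 days; it has five Sundays when Sunday falls among the first (month-length − 28) days — i.e. when September 1 is one of Sunday/Saturday.
September 1 by year: 2028:Fri 2029:Sat✓ 2030:Sun✓ 2031:Mon 2032:Wed 2033:Thu 2034:Fri 2035:Sat✓ 2036:Mon 2037:Tue 2038:Wed 2039:Thu 2040:Sat✓ 2041:Sun✓ 2042:Mon …(7 more)… 2050:Thu 2051:Fri 2052:Sun✓ 2053:Mon 2054:Tue 2055:Wed 2056:Fri 2057:Sat✓ 2058:Sun✓ 2059:Mon 2060:Wed 2061:Thu 2062:Fri 2063:Sat✓ 2064:Mon
Years with five Sundays: 2029, 2030, 2035, 2040, 2041, 2046, 2047, 2052, 2057, 2058, 2063 → 11.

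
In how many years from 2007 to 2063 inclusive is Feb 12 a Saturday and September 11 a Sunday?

Check each year's weekday for Feb 12 and September 11:
  2007: Mon/Tue  2008: Tue/Thu  2009: Thu/Fri  2010: Fri/Sat  2011: Sat/Sun ✓  2012: Sun/Tue  2013: Tue/Wed  2014: Wed/Thu  2015: Thu/Fri  2016: Fri/Sun  2017: Sun/Mon  2018: Mon/Tue  2019: Tue/Wed  2020: Wed/Fri  …(29 more)…  2050: Sat/Sun ✓  2051: Sun/Mon  2052: Mon/Wed  2053: Wed/Thu  2054: Thu/Fri  2055: Fri/Sat  2056: Sat/Mon  2057: Mon/Tue  2058: Tue/Wed  2059: Wed/Thu  2060: Thu/Sat  2061: Sat/Sun ✓  2062: Sun/Mon  2063: Mon/Tue
Both conditions hold in: 2011, 2022, 2033, 2039, 2050, 2061 — 6.

6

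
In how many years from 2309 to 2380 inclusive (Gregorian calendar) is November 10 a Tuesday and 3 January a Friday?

Check each year's weekday for November 10 and 3 January:
  2309: Wed/Sun  2310: Thu/Mon  2311: Fri/Tue  2312: Sun/Wed  2313: Mon/Fri  2314: Tue/Sat  2315: Wed/Sun  2316: Fri/Mon  2317: Sat/Wed  2318: Sun/Thu  2319: Mon/Fri  2320: Wed/Sat  2321: Thu/Mon  2322: Fri/Tue  …(44 more)…  2367: Fri/Tue  2368: Sun/Wed  2369: Mon/Fri  2370: Tue/Sat  2371: Wed/Sun  2372: Fri/Mon  2373: Sat/Wed  2374: Sun/Thu  2375: Mon/Fri  2376: Wed/Sat  2377: Thu/Mon  2378: Fri/Tue  2379: Sat/Wed  2380: Mon/Thu
Both conditions hold in: 2336, 2364 — 2.

2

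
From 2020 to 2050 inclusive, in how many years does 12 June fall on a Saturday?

5

Track 12 June's weekday year by year (advancing +1, or +2 across a Feb 29):
  2020: Fri  2021: Sat (+1) ✓  2022: Sun (+1)  2023: Mon (+1)  2024: Wed (+2)
  2025: Thu (+1)  2026: Fri (+1)  2027: Sat (+1) ✓  2028: Mon (+2)  2029: Tue (+1)
  2030: Wed (+1)  2031: Thu (+1)  2032: Sat (+2) ✓  2033: Sun (+1)  … (3 more years) …
  2037: Fri (+1)  2038: Sat (+1) ✓  2039: Sun (+1)  2040: Tue (+2)  2041: Wed (+1)
  2042: Thu (+1)  2043: Fri (+1)  2044: Sun (+2)  2045: Mon (+1)  2046: Tue (+1)
  2047: Wed (+1)  2048: Fri (+2)  2049: Sat (+1) ✓  2050: Sun (+1)
Saturday years: 2021, 2027, 2032, 2038, 2049 — 5 in total.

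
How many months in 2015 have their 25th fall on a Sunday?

Check the 25th of each month of 2015: Jan 25: Sun, Feb 25: Wed, Mar 25: Wed, Apr 25: Sat, May 25: Mon, Jun 25: Thu, Jul 25: Sat, Aug 25: Tue, Sep 25: Fri, Oct 25: Sun, Nov 25: Wed, Dec 25: Fri.
Sunday occurs in January, October — 2 months.

2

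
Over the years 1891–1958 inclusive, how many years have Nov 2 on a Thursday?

10

Track Nov 2's weekday year by year (advancing +1, or +2 across a Feb 29):
  1891: Mon  1892: Wed (+2)  1893: Thu (+1) ✓  1894: Fri (+1)  1895: Sat (+1)
  1896: Mon (+2)  1897: Tue (+1)  1898: Wed (+1)  1899: Thu (+1) ✓  1900: Fri (+1)
  1901: Sat (+1)  1902: Sun (+1)  1903: Mon (+1)  1904: Wed (+2)  … (40 more years) …
  1945: Fri (+1)  1946: Sat (+1)  1947: Sun (+1)  1948: Tue (+2)  1949: Wed (+1)
  1950: Thu (+1) ✓  1951: Fri (+1)  1952: Sun (+2)  1953: Mon (+1)  1954: Tue (+1)
  1955: Wed (+1)  1956: Fri (+2)  1957: Sat (+1)  1958: Sun (+1)
Thursday years: 1893, 1899, 1905, 1911, 1916, 1922, 1933, 1939, 1944, 1950 — 10 in total.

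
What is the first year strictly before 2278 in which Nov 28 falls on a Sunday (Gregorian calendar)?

From one year to the next, a fixed date's weekday advances by 1, or by 2 when a Feb 29 lies between the two dates.
2278: November 28 is Thursday.
2277: Wednesday (−1)
2276: Tuesday (−1)
2275: Sunday (−2)
Nov 28 falls on a Sunday in 2275.

2275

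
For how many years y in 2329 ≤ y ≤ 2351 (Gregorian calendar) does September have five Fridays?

7

September has 30 days; it has five Fridays when Friday falls among the first (month-length − 28) days — i.e. when September 1 is one of Friday/Thursday.
September 1 by year: 2329:Sun 2330:Mon 2331:Tue 2332:Thu✓ 2333:Fri✓ 2334:Sat 2335:Sun 2336:Tue 2337:Wed 2338:Thu✓ 2339:Fri✓ 2340:Sun 2341:Mon 2342:Tue 2343:Wed 2344:Fri✓ 2345:Sat 2346:Sun 2347:Mon 2348:Wed 2349:Thu✓ 2350:Fri✓ 2351:Sat
Years with five Fridays: 2332, 2333, 2338, 2339, 2344, 2349, 2350 → 7.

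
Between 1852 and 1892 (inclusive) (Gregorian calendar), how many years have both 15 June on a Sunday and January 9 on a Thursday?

Check each year's weekday for 15 June and January 9:
  1852: Tue/Fri  1853: Wed/Sun  1854: Thu/Mon  1855: Fri/Tue  1856: Sun/Wed  1857: Mon/Fri  1858: Tue/Sat  1859: Wed/Sun  1860: Fri/Mon  1861: Sat/Wed  1862: Sun/Thu ✓  1863: Mon/Fri  1864: Wed/Sat  1865: Thu/Mon  …(13 more)…  1879: Sun/Thu ✓  1880: Tue/Fri  1881: Wed/Sun  1882: Thu/Mon  1883: Fri/Tue  1884: Sun/Wed  1885: Mon/Fri  1886: Tue/Sat  1887: Wed/Sun  1888: Fri/Mon  1889: Sat/Wed  1890: Sun/Thu ✓  1891: Mon/Fri  1892: Wed/Sat
Both conditions hold in: 1862, 1873, 1879, 1890 — 4.

4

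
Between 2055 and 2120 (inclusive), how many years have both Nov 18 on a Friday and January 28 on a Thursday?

Check each year's weekday for Nov 18 and January 28:
  2055: Thu/Thu  2056: Sat/Fri  2057: Sun/Sun  2058: Mon/Mon  2059: Tue/Tue  2060: Thu/Wed  2061: Fri/Fri  2062: Sat/Sat  2063: Sun/Sun  2064: Tue/Mon  2065: Wed/Wed  2066: Thu/Thu  2067: Fri/Fri  2068: Sun/Sat  …(38 more)…  2107: Fri/Fri  2108: Sun/Sat  2109: Mon/Mon  2110: Tue/Tue  2111: Wed/Wed  2112: Fri/Thu ✓  2113: Sat/Sat  2114: Sun/Sun  2115: Mon/Mon  2116: Wed/Tue  2117: Thu/Thu  2118: Fri/Fri  2119: Sat/Sat  2120: Mon/Sun
Both conditions hold in: 2072, 2112 — 2.

2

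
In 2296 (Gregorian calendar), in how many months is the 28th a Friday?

Check the 28th of each month of 2296: Jan 28: Tue, Feb 28: Fri, Mar 28: Sat, Apr 28: Tue, May 28: Thu, Jun 28: Sun, Jul 28: Tue, Aug 28: Fri, Sep 28: Mon, Oct 28: Wed, Nov 28: Sat, Dec 28: Mon.
Friday occurs in February, August — 2 months.

2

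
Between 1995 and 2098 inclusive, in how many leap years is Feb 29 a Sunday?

Leap years in 1995–2098: 26 of them.
Feb 29 weekday advances by 5 (mod 7) from one leap year to the next four years later (or differs when a century non-leap intervenes).
Leap-day weekdays: 1996:Thu 2000:Tue 2004:Sun✓ 2008:Fri 2012:Wed 2016:Mon 2020:Sat 2024:Thu 2028:Tue 2032:Sun✓ 2036:Fri 2040:Wed 2044:Mon 2048:Sat 2052:Thu 2056:Tue 2060:Sun✓ 2064:Fri 2068:Wed 2072:Mon 2076:Sat 2080:Thu 2084:Tue 2088:Sun✓ 2092:Fri 2096:Wed
Sunday: 2004, 2032, 2060, 2088 → 4.

4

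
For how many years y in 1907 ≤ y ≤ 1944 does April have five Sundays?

10

April has 30 days; it has five Sundays when Sunday falls among the first (month-length − 28) days — i.e. when April 1 is one of Sunday/Saturday.
April 1 by year: 1907:Mon 1908:Wed 1909:Thu 1910:Fri 1911:Sat✓ 1912:Mon 1913:Tue 1914:Wed 1915:Thu 1916:Sat✓ 1917:Sun✓ 1918:Mon 1919:Tue 1920:Thu 1921:Fri …(8 more)… 1930:Tue 1931:Wed 1932:Fri 1933:Sat✓ 1934:Sun✓ 1935:Mon 1936:Wed 1937:Thu 1938:Fri 1939:Sat✓ 1940:Mon 1941:Tue 1942:Wed 1943:Thu 1944:Sat✓
Years with five Sundays: 1911, 1916, 1917, 1922, 1923, 1928, 1933, 1934, 1939, 1944 → 10.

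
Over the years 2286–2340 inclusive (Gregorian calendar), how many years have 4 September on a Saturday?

7

Track 4 September's weekday year by year (advancing +1, or +2 across a Feb 29):
  2286: Sat ✓  2287: Sun (+1)  2288: Tue (+2)  2289: Wed (+1)  2290: Thu (+1)
  2291: Fri (+1)  2292: Sun (+2)  2293: Mon (+1)  2294: Tue (+1)  2295: Wed (+1)
  2296: Fri (+2)  2297: Sat (+1) ✓  2298: Sun (+1)  2299: Mon (+1)  … (27 more years) …
  2327: Sun (+1)  2328: Tue (+2)  2329: Wed (+1)  2330: Thu (+1)  2331: Fri (+1)
  2332: Sun (+2)  2333: Mon (+1)  2334: Tue (+1)  2335: Wed (+1)  2336: Fri (+2)
  2337: Sat (+1) ✓  2338: Sun (+1)  2339: Mon (+1)  2340: Wed (+2)
Saturday years: 2286, 2297, 2309, 2315, 2320, 2326, 2337 — 7 in total.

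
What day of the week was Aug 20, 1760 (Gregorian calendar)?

Wednesday

January 1, 1760 is a Tuesday.
August 20 is day 233 of the year, i.e. 232 days after Jan 1.
232 mod 7 = 1, so advance 1 weekday from Tuesday: Wednesday.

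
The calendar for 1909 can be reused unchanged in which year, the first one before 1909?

1897

Two years share a calendar iff Jan 1 falls on the same weekday and both are leap or both are common. 1909: Jan 1 is Friday, common year.
1908: Jan 1 Wednesday, leap
1907: Jan 1 Tuesday, common
1906: Jan 1 Monday, common
1905: Jan 1 Sunday, common
1904: Jan 1 Friday, leap
1903: Jan 1 Thursday, common
1902: Jan 1 Wednesday, common
1901: Jan 1 Tuesday, common
1900: Jan 1 Monday, common
1899: Jan 1 Sunday, common
1898: Jan 1 Saturday, common
1897: Jan 1 Friday, common
1897 matches on both conditions.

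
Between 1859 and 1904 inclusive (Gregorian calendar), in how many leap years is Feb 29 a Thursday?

Leap years in 1859–1904: 11 of them.
Feb 29 weekday advances by 5 (mod 7) from one leap year to the next four years later (or differs when a century non-leap intervenes).
Leap-day weekdays: 1860:Wed 1864:Mon 1868:Sat 1872:Thu✓ 1876:Tue 1880:Sun 1884:Fri 1888:Wed 1892:Mon 1896:Sat 1904:Mon
Thursday: 1872 → 1.

1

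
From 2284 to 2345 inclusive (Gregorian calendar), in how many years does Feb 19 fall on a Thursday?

8

Track Feb 19's weekday year by year (advancing +1, or +2 across a Feb 29):
  2284: Tue  2285: Thu (+2) ✓  2286: Fri (+1)  2287: Sat (+1)  2288: Sun (+1)
  2289: Tue (+2)  2290: Wed (+1)  2291: Thu (+1) ✓  2292: Fri (+1)  2293: Sun (+2)
  2294: Mon (+1)  2295: Tue (+1)  2296: Wed (+1)  2297: Fri (+2)  … (34 more years) …
  2332: Fri (+1)  2333: Sun (+2)  2334: Mon (+1)  2335: Tue (+1)  2336: Wed (+1)
  2337: Fri (+2)  2338: Sat (+1)  2339: Sun (+1)  2340: Mon (+1)  2341: Wed (+2)
  2342: Thu (+1) ✓  2343: Fri (+1)  2344: Sat (+1)  2345: Mon (+2)
Thursday years: 2285, 2291, 2303, 2314, 2320, 2325, 2331, 2342 — 8 in total.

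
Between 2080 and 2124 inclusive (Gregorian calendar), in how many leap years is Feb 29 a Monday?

1

Leap years in 2080–2124: 11 of them.
Feb 29 weekday advances by 5 (mod 7) from one leap year to the next four years later (or differs when a century non-leap intervenes).
Leap-day weekdays: 2080:Thu 2084:Tue 2088:Sun 2092:Fri 2096:Wed 2104:Fri 2108:Wed 2112:Mon✓ 2116:Sat 2120:Thu 2124:Tue
Monday: 2112 → 1.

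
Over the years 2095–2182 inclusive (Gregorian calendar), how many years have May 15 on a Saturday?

12

Track May 15's weekday year by year (advancing +1, or +2 across a Feb 29):
  2095: Sun  2096: Tue (+2)  2097: Wed (+1)  2098: Thu (+1)  2099: Fri (+1)
  2100: Sat (+1) ✓  2101: Sun (+1)  2102: Mon (+1)  2103: Tue (+1)  2104: Thu (+2)
  2105: Fri (+1)  2106: Sat (+1) ✓  2107: Sun (+1)  2108: Tue (+2)  … (60 more years) …
  2169: Mon (+1)  2170: Tue (+1)  2171: Wed (+1)  2172: Fri (+2)  2173: Sat (+1) ✓
  2174: Sun (+1)  2175: Mon (+1)  2176: Wed (+2)  2177: Thu (+1)  2178: Fri (+1)
  2179: Sat (+1) ✓  2180: Mon (+2)  2181: Tue (+1)  2182: Wed (+1)
Saturday years: 2100, 2106, 2117, 2123, 2128, 2134, 2145, 2151, 2156, 2162, 2173, 2179 — 12 in total.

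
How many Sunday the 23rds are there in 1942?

1

Check the 23rd of each month of 1942: Jan 23: Fri, Feb 23: Mon, Mar 23: Mon, Apr 23: Thu, May 23: Sat, Jun 23: Tue, Jul 23: Thu, Aug 23: Sun, Sep 23: Wed, Oct 23: Fri, Nov 23: Mon, Dec 23: Wed.
Sunday occurs in August — 1 month.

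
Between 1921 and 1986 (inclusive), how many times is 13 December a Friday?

Track 13 December's weekday year by year (advancing +1, or +2 across a Feb 29):
  1921: Tue  1922: Wed (+1)  1923: Thu (+1)  1924: Sat (+2)  1925: Sun (+1)
  1926: Mon (+1)  1927: Tue (+1)  1928: Thu (+2)  1929: Fri (+1) ✓  1930: Sat (+1)
  1931: Sun (+1)  1932: Tue (+2)  1933: Wed (+1)  1934: Thu (+1)  … (38 more years) …
  1973: Thu (+1)  1974: Fri (+1) ✓  1975: Sat (+1)  1976: Mon (+2)  1977: Tue (+1)
  1978: Wed (+1)  1979: Thu (+1)  1980: Sat (+2)  1981: Sun (+1)  1982: Mon (+1)
  1983: Tue (+1)  1984: Thu (+2)  1985: Fri (+1) ✓  1986: Sat (+1)
Friday years: 1929, 1935, 1940, 1946, 1957, 1963, 1968, 1974, 1985 — 9 in total.

9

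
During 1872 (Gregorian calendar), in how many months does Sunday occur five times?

A month of length L has five Sundays iff its first Sunday is on day ≤ L−28 (so day 1–3 in a 31-day month, 1–2 in a 30-day month, day 1 in a leap February).
Checking each month of 1872: Jan starts Mon (31d); Feb starts Thu (29d); Mar starts Fri (31d) ✓; Apr starts Mon (30d); May starts Wed (31d); Jun starts Sat (30d) ✓; Jul starts Mon (31d); Aug starts Thu (31d); Sep starts Sun (30d) ✓; Oct starts Tue (31d); Nov starts Fri (30d); Dec starts Sun (31d) ✓.
Five-Sunday months: March, June, September, December → 4.

4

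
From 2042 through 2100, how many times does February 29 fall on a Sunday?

2

Leap years in 2042–2100: 14 of them.
Feb 29 weekday advances by 5 (mod 7) from one leap year to the next four years later (or differs when a century non-leap intervenes).
Leap-day weekdays: 2044:Mon 2048:Sat 2052:Thu 2056:Tue 2060:Sun✓ 2064:Fri 2068:Wed 2072:Mon 2076:Sat 2080:Thu 2084:Tue 2088:Sun✓ 2092:Fri 2096:Wed
Sunday: 2060, 2088 → 2.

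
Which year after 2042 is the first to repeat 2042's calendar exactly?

Two years share a calendar iff Jan 1 falls on the same weekday and both are leap or both are common. 2042: Jan 1 is Wednesday, common year.
2043: Jan 1 Thursday, common
2044: Jan 1 Friday, leap
2045: Jan 1 Sunday, common
2046: Jan 1 Monday, common
2047: Jan 1 Tuesday, common
2048: Jan 1 Wednesday, leap
2049: Jan 1 Friday, common
2050: Jan 1 Saturday, common
2051: Jan 1 Sunday, common
2052: Jan 1 Monday, leap
2053: Jan 1 Wednesday, common
2053 matches on both conditions.

2053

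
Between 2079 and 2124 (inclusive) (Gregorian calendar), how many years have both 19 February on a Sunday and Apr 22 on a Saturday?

5

Check each year's weekday for 19 February and Apr 22:
  2079: Sun/Sat ✓  2080: Mon/Mon  2081: Wed/Tue  2082: Thu/Wed  2083: Fri/Thu  2084: Sat/Sat  2085: Mon/Sun  2086: Tue/Mon  2087: Wed/Tue  2088: Thu/Thu  2089: Sat/Fri  2090: Sun/Sat ✓  2091: Mon/Sun  2092: Tue/Tue  …(18 more)…  2111: Thu/Wed  2112: Fri/Fri  2113: Sun/Sat ✓  2114: Mon/Sun  2115: Tue/Mon  2116: Wed/Wed  2117: Fri/Thu  2118: Sat/Fri  2119: Sun/Sat ✓  2120: Mon/Mon  2121: Wed/Tue  2122: Thu/Wed  2123: Fri/Thu  2124: Sat/Sat
Both conditions hold in: 2079, 2090, 2102, 2113, 2119 — 5.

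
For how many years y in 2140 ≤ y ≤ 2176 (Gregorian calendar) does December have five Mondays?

15

December has 31 days; it has five Mondays when Monday falls among the first (month-length − 28) days — i.e. when December 1 is one of Monday/Sunday/Saturday.
December 1 by year: 2140:Thu 2141:Fri 2142:Sat✓ 2143:Sun✓ 2144:Tue 2145:Wed 2146:Thu 2147:Fri 2148:Sun✓ 2149:Mon✓ 2150:Tue 2151:Wed 2152:Fri 2153:Sat✓ 2154:Sun✓ …(7 more)… 2162:Wed 2163:Thu 2164:Sat✓ 2165:Sun✓ 2166:Mon✓ 2167:Tue 2168:Thu 2169:Fri 2170:Sat✓ 2171:Sun✓ 2172:Tue 2173:Wed 2174:Thu 2175:Fri 2176:Sun✓
Years with five Mondays: 2142, 2143, 2148, 2149, 2153, 2154, 2155, 2159, 2160, 2164, 2165, 2166, 2170, 2171, 2176 → 15.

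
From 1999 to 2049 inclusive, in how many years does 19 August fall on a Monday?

7

Track 19 August's weekday year by year (advancing +1, or +2 across a Feb 29):
  1999: Thu  2000: Sat (+2)  2001: Sun (+1)  2002: Mon (+1) ✓  2003: Tue (+1)
  2004: Thu (+2)  2005: Fri (+1)  2006: Sat (+1)  2007: Sun (+1)  2008: Tue (+2)
  2009: Wed (+1)  2010: Thu (+1)  2011: Fri (+1)  2012: Sun (+2)  … (23 more years) …
  2036: Tue (+2)  2037: Wed (+1)  2038: Thu (+1)  2039: Fri (+1)  2040: Sun (+2)
  2041: Mon (+1) ✓  2042: Tue (+1)  2043: Wed (+1)  2044: Fri (+2)  2045: Sat (+1)
  2046: Sun (+1)  2047: Mon (+1) ✓  2048: Wed (+2)  2049: Thu (+1)
Monday years: 2002, 2013, 2019, 2024, 2030, 2041, 2047 — 7 in total.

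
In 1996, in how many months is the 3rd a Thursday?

1

Check the 3rd of each month of 1996: Jan 3: Wed, Feb 3: Sat, Mar 3: Sun, Apr 3: Wed, May 3: Fri, Jun 3: Mon, Jul 3: Wed, Aug 3: Sat, Sep 3: Tue, Oct 3: Thu, Nov 3: Sun, Dec 3: Tue.
Thursday occurs in October — 1 month.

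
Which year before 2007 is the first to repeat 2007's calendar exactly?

2001

Two years share a calendar iff Jan 1 falls on the same weekday and both are leap or both are common. 2007: Jan 1 is Monday, common year.
2006: Jan 1 Sunday, common
2005: Jan 1 Saturday, common
2004: Jan 1 Thursday, leap
2003: Jan 1 Wednesday, common
2002: Jan 1 Tuesday, common
2001: Jan 1 Monday, common
2001 matches on both conditions.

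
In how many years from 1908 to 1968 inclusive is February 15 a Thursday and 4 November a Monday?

Check each year's weekday for February 15 and 4 November:
  1908: Sat/Wed  1909: Mon/Thu  1910: Tue/Fri  1911: Wed/Sat  1912: Thu/Mon ✓  1913: Sat/Tue  1914: Sun/Wed  1915: Mon/Thu  1916: Tue/Sat  1917: Thu/Sun  1918: Fri/Mon  1919: Sat/Tue  1920: Sun/Thu  1921: Tue/Fri  …(33 more)…  1955: Tue/Fri  1956: Wed/Sun  1957: Fri/Mon  1958: Sat/Tue  1959: Sun/Wed  1960: Mon/Fri  1961: Wed/Sat  1962: Thu/Sun  1963: Fri/Mon  1964: Sat/Wed  1965: Mon/Thu  1966: Tue/Fri  1967: Wed/Sat  1968: Thu/Mon ✓
Both conditions hold in: 1912, 1940, 1968 — 3.

3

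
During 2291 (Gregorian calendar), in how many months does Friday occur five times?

A month of length L has five Fridays iff its first Friday is on day ≤ L−28 (so day 1–3 in a 31-day month, 1–2 in a 30-day month, day 1 in a leap February).
Checking each month of 2291: Jan starts Thu (31d) ✓; Feb starts Sun (28d); Mar starts Sun (31d); Apr starts Wed (30d); May starts Fri (31d) ✓; Jun starts Mon (30d); Jul starts Wed (31d) ✓; Aug starts Sat (31d); Sep starts Tue (30d); Oct starts Thu (31d) ✓; Nov starts Sun (30d); Dec starts Tue (31d).
Five-Friday months: January, May, July, October → 4.

4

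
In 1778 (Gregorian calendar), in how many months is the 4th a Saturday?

2

Check the 4th of each month of 1778: Jan 4: Sun, Feb 4: Wed, Mar 4: Wed, Apr 4: Sat, May 4: Mon, Jun 4: Thu, Jul 4: Sat, Aug 4: Tue, Sep 4: Fri, Oct 4: Sun, Nov 4: Wed, Dec 4: Fri.
Saturday occurs in April, July — 2 months.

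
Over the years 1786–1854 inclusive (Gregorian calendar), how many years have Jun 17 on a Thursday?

9

Track Jun 17's weekday year by year (advancing +1, or +2 across a Feb 29):
  1786: Sat  1787: Sun (+1)  1788: Tue (+2)  1789: Wed (+1)  1790: Thu (+1) ✓
  1791: Fri (+1)  1792: Sun (+2)  1793: Mon (+1)  1794: Tue (+1)  1795: Wed (+1)
  1796: Fri (+2)  1797: Sat (+1)  1798: Sun (+1)  1799: Mon (+1)  … (41 more years) …
  1841: Thu (+1) ✓  1842: Fri (+1)  1843: Sat (+1)  1844: Mon (+2)  1845: Tue (+1)
  1846: Wed (+1)  1847: Thu (+1) ✓  1848: Sat (+2)  1849: Sun (+1)  1850: Mon (+1)
  1851: Tue (+1)  1852: Thu (+2) ✓  1853: Fri (+1)  1854: Sat (+1)
Thursday years: 1790, 1802, 1813, 1819, 1824, 1830, 1841, 1847, 1852 — 9 in total.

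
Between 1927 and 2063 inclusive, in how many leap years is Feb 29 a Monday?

Leap years in 1927–2063: 34 of them.
Feb 29 weekday advances by 5 (mod 7) from one leap year to the next four years later (or differs when a century non-leap intervenes).
Leap-day weekdays: 1928:Wed 1932:Mon✓ 1936:Sat 1940:Thu 1944:Tue 1948:Sun 1952:Fri 1956:Wed 1960:Mon✓ 1964:Sat 1968:Thu 1972:Tue 1976:Sun …(8 more)… 2012:Wed 2016:Mon✓ 2020:Sat 2024:Thu 2028:Tue 2032:Sun 2036:Fri 2040:Wed 2044:Mon✓ 2048:Sat 2052:Thu 2056:Tue 2060:Sun
Monday: 1932, 1960, 1988, 2016, 2044 → 5.

5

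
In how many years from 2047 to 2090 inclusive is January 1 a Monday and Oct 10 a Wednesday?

4

Check each year's weekday for January 1 and Oct 10:
  2047: Tue/Thu  2048: Wed/Sat  2049: Fri/Sun  2050: Sat/Mon  2051: Sun/Tue  2052: Mon/Thu  2053: Wed/Fri  2054: Thu/Sat  2055: Fri/Sun  2056: Sat/Tue  2057: Mon/Wed ✓  2058: Tue/Thu  2059: Wed/Fri  2060: Thu/Sun  …(16 more)…  2077: Fri/Sun  2078: Sat/Mon  2079: Sun/Tue  2080: Mon/Thu  2081: Wed/Fri  2082: Thu/Sat  2083: Fri/Sun  2084: Sat/Tue  2085: Mon/Wed ✓  2086: Tue/Thu  2087: Wed/Fri  2088: Thu/Sun  2089: Sat/Mon  2090: Sun/Tue
Both conditions hold in: 2057, 2063, 2074, 2085 — 4.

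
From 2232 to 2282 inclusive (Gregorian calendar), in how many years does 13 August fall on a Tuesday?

8

Track 13 August's weekday year by year (advancing +1, or +2 across a Feb 29):
  2232: Mon  2233: Tue (+1) ✓  2234: Wed (+1)  2235: Thu (+1)  2236: Sat (+2)
  2237: Sun (+1)  2238: Mon (+1)  2239: Tue (+1) ✓  2240: Thu (+2)  2241: Fri (+1)
  2242: Sat (+1)  2243: Sun (+1)  2244: Tue (+2) ✓  2245: Wed (+1)  … (23 more years) …
  2269: Fri (+1)  2270: Sat (+1)  2271: Sun (+1)  2272: Tue (+2) ✓  2273: Wed (+1)
  2274: Thu (+1)  2275: Fri (+1)  2276: Sun (+2)  2277: Mon (+1)  2278: Tue (+1) ✓
  2279: Wed (+1)  2280: Fri (+2)  2281: Sat (+1)  2282: Sun (+1)
Tuesday years: 2233, 2239, 2244, 2250, 2261, 2267, 2272, 2278 — 8 in total.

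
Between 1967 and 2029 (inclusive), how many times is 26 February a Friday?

9

Track 26 February's weekday year by year (advancing +1, or +2 across a Feb 29):
  1967: Sun  1968: Mon (+1)  1969: Wed (+2)  1970: Thu (+1)  1971: Fri (+1) ✓
  1972: Sat (+1)  1973: Mon (+2)  1974: Tue (+1)  1975: Wed (+1)  1976: Thu (+1)
  1977: Sat (+2)  1978: Sun (+1)  1979: Mon (+1)  1980: Tue (+1)  … (35 more years) …
  2016: Fri (+1) ✓  2017: Sun (+2)  2018: Mon (+1)  2019: Tue (+1)  2020: Wed (+1)
  2021: Fri (+2) ✓  2022: Sat (+1)  2023: Sun (+1)  2024: Mon (+1)  2025: Wed (+2)
  2026: Thu (+1)  2027: Fri (+1) ✓  2028: Sat (+1)  2029: Mon (+2)
Friday years: 1971, 1982, 1988, 1993, 1999, 2010, 2016, 2021, 2027 — 9 in total.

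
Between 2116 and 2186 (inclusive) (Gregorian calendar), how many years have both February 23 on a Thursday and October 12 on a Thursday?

8

Check each year's weekday for February 23 and October 12:
  2116: Sun/Mon  2117: Tue/Tue  2118: Wed/Wed  2119: Thu/Thu ✓  2120: Fri/Sat  2121: Sun/Sun  2122: Mon/Mon  2123: Tue/Tue  2124: Wed/Thu  2125: Fri/Fri  2126: Sat/Sat  2127: Sun/Sun  2128: Mon/Tue  2129: Wed/Wed  …(43 more)…  2173: Tue/Tue  2174: Wed/Wed  2175: Thu/Thu ✓  2176: Fri/Sat  2177: Sun/Sun  2178: Mon/Mon  2179: Tue/Tue  2180: Wed/Thu  2181: Fri/Fri  2182: Sat/Sat  2183: Sun/Sun  2184: Mon/Tue  2185: Wed/Wed  2186: Thu/Thu ✓
Both conditions hold in: 2119, 2130, 2141, 2147, 2158, 2169, 2175, 2186 — 8.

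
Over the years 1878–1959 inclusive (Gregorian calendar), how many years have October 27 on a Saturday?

Track October 27's weekday year by year (advancing +1, or +2 across a Feb 29):
  1878: Sun  1879: Mon (+1)  1880: Wed (+2)  1881: Thu (+1)  1882: Fri (+1)
  1883: Sat (+1) ✓  1884: Mon (+2)  1885: Tue (+1)  1886: Wed (+1)  1887: Thu (+1)
  1888: Sat (+2) ✓  1889: Sun (+1)  1890: Mon (+1)  1891: Tue (+1)  … (54 more years) …
  1946: Sun (+1)  1947: Mon (+1)  1948: Wed (+2)  1949: Thu (+1)  1950: Fri (+1)
  1951: Sat (+1) ✓  1952: Mon (+2)  1953: Tue (+1)  1954: Wed (+1)  1955: Thu (+1)
  1956: Sat (+2) ✓  1957: Sun (+1)  1958: Mon (+1)  1959: Tue (+1)
Saturday years: 1883, 1888, 1894, 1900, 1906, 1917, 1923, 1928, 1934, 1945, 1951, 1956 — 12 in total.

12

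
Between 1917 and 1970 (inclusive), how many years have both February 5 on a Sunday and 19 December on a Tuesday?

Check each year's weekday for February 5 and 19 December:
  1917: Mon/Wed  1918: Tue/Thu  1919: Wed/Fri  1920: Thu/Sun  1921: Sat/Mon  1922: Sun/Tue ✓  1923: Mon/Wed  1924: Tue/Fri  1925: Thu/Sat  1926: Fri/Sun  1927: Sat/Mon  1928: Sun/Wed  1929: Tue/Thu  1930: Wed/Fri  …(26 more)…  1957: Tue/Thu  1958: Wed/Fri  1959: Thu/Sat  1960: Fri/Mon  1961: Sun/Tue ✓  1962: Mon/Wed  1963: Tue/Thu  1964: Wed/Sat  1965: Fri/Sun  1966: Sat/Mon  1967: Sun/Tue ✓  1968: Mon/Thu  1969: Wed/Fri  1970: Thu/Sat
Both conditions hold in: 1922, 1933, 1939, 1950, 1961, 1967 — 6.

6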